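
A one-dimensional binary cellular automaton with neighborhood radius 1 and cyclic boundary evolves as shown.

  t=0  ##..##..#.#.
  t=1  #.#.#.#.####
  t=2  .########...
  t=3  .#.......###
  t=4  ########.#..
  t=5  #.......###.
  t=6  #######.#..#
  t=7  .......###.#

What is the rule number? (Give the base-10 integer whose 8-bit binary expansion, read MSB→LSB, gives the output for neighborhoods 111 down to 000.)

61

  ### -> .   bit 7 = 0  t=1,i=9
  ##. -> .   bit 6 = 0  t=0,i=1
  #.# -> #   bit 5 = 1  t=0,i=9
  #.. -> #   bit 4 = 1  t=0,i=2
  .## -> #   bit 3 = 1  t=0,i=0
  .#. -> #   bit 2 = 1  t=0,i=8
  ..# -> .   bit 1 = 0  t=0,i=3
  ... -> #   bit 0 = 1  t=2,i=10
  bits 00111101 = 61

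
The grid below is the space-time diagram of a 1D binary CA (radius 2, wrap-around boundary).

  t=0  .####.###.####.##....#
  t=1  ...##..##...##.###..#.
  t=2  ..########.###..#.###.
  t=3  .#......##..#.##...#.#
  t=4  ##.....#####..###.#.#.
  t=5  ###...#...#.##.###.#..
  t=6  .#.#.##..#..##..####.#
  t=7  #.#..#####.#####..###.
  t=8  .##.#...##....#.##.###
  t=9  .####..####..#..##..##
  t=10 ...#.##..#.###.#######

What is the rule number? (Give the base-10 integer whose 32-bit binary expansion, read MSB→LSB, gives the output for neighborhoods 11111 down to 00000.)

  [31] ##### => .  t=2,i=4
  [30] ####. => #  t=0,i=3
  [29] ###.# => #  t=0,i=4
  [28] ###.. => .  t=1,i=17
  [27] ##.## => .  t=0,i=5
  [26] ##.#. => #  t=4,i=17
  [25] ##..# => #  t=1,i=5
  [24] ##... => #  t=0,i=17
  [23] #.### => .  t=0,i=1
  [22] #.##. => #  t=0,i=15
  [21] #.#.# => .  t=3,i=21
  [20] #.#.. => #  t=3,i=1
  [19] #..## => #  t=1,i=6
  [18] #..#. => #  t=1,i=19
  [17] #...# => .  t=1,i=10
  [16] #.... => .  t=0,i=18
  [15] .#### => .  t=0,i=2
  [14] .###. => #  t=0,i=7
  [13] .##.# => #  t=1,i=13
  [12] .##.. => #  t=0,i=16
  [11] .#.## => .  t=0,i=0
  [10] .#.#. => #  t=3,i=0
  [9] .#..# => .  t=5,i=20
  [8] .#... => .  t=1,i=21
  [7] ..### => .  t=2,i=2
  [6] ..##. => #  t=1,i=3
  [5] ..#.# => .  t=0,i=21
  [4] ..#.. => #  t=1,i=20
  [3] ...## => #  t=1,i=2
  [2] ...#. => #  t=0,i=20
  [1] ....# => .  t=0,i=19
  [0] ..... => .  t=3,i=4
  bits 01100111010111000111010001011100 = 1734112348

1734112348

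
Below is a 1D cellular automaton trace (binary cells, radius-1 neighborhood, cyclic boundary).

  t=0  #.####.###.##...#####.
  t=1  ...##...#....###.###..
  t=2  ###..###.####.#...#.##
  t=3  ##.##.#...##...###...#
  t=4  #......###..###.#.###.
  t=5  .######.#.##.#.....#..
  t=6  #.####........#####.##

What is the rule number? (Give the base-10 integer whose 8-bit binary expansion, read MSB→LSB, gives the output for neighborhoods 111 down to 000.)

147

  ### -> #   bit 7 = 1  t=0,i=3
  ##. -> .   bit 6 = 0  t=0,i=5
  #.# -> .   bit 5 = 0  t=0,i=1
  #.. -> #   bit 4 = 1  t=0,i=13
  .## -> .   bit 3 = 0  t=0,i=2
  .#. -> .   bit 2 = 0  t=0,i=0
  ..# -> #   bit 1 = 1  t=0,i=15
  ... -> #   bit 0 = 1  t=0,i=14
  bits 10010011 = 147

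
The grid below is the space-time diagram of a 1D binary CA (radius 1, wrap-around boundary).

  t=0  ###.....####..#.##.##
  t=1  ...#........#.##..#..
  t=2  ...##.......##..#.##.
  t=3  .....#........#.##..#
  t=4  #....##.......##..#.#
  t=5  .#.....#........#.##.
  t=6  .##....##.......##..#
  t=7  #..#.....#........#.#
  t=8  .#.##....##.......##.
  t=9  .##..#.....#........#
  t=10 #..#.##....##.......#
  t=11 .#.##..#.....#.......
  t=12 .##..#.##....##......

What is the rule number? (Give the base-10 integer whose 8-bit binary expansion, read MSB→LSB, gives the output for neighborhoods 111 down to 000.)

  [7] ### => .  t=0,i=0
  [6] ##. => .  t=0,i=2
  [5] #.# => #  t=0,i=15
  [4] #.. => #  t=0,i=3
  [3] .## => .  t=0,i=8
  [2] .#. => #  t=0,i=14
  [1] ..# => .  t=0,i=7
  [0] ... => .  t=0,i=4
  bits 00110100 = 52

52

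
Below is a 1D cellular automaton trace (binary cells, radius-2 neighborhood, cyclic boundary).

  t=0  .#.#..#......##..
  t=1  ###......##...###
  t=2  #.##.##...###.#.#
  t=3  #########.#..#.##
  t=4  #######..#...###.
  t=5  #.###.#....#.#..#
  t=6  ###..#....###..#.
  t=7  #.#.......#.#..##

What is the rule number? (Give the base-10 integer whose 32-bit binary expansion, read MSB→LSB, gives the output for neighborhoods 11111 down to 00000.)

  nb #####: next=#  (t=1,i=0, bit31=1)
  nb ####.: next=.  (t=1,i=1, bit30=0)
  nb ###.#: next=.  (t=2,i=12, bit29=0)
  nb ###..: next=#  (t=1,i=2, bit28=1)
  nb ##.##: next=#  (t=2,i=1, bit27=1)
  nb ##.#.: next=#  (t=2,i=13, bit26=1)
  nb ##..#: next=.  (t=4,i=7, bit25=0)
  nb ##...: next=#  (t=0,i=15, bit24=1)
  nb #.###: next=#  (t=3,i=15, bit23=1)
  nb #.##.: next=#  (t=2,i=2, bit22=1)
  nb #.#.#: next=.  (t=2,i=14, bit21=0)
  nb #.#..: next=.  (t=0,i=3, bit20=0)
  nb #..##: next=#  (t=5,i=15, bit19=1)
  nb #..#.: next=.  (t=0,i=5, bit18=0)
  nb #...#: next=#  (t=0,i=16, bit17=1)
  nb #....: next=.  (t=0,i=8, bit16=0)
  nb .####: next=.  (t=1,i=15, bit15=0)
  nb .###.: next=.  (t=2,i=11, bit14=0)
  nb .##.#: next=#  (t=2,i=0, bit13=1)
  nb .##..: next=#  (t=0,i=14, bit12=1)
  nb .#.##: next=#  (t=2,i=15, bit11=1)
  nb .#.#.: next=#  (t=0,i=2, bit10=1)
  nb .#..#: next=.  (t=0,i=4, bit9=0)
  nb .#...: next=.  (t=0,i=7, bit8=0)
  nb ..###: next=#  (t=1,i=14, bit7=1)
  nb ..##.: next=.  (t=0,i=13, bit6=0)
  nb ..#.#: next=#  (t=0,i=1, bit5=1)
  nb ..#..: next=.  (t=0,i=6, bit4=0)
  nb ...##: next=.  (t=0,i=12, bit3=0)
  nb ...#.: next=#  (t=0,i=0, bit2=1)
  nb ....#: next=.  (t=0,i=11, bit1=0)
  nb .....: next=#  (t=0,i=9, bit0=1)
  bits 10011101110010100011110010100101 = 2647276709

2647276709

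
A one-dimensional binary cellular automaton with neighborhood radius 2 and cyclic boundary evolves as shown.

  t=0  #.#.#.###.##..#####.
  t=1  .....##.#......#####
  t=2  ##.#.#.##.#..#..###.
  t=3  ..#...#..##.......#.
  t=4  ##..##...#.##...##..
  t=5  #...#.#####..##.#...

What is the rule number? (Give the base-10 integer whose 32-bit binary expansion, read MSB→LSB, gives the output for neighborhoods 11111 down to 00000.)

  [31] ##### => #  t=0,i=16
  [30] ####. => #  t=0,i=17
  [29] ###.# => #  t=0,i=8
  [28] ###.. => .  t=1,i=19
  [27] ##.## => .  t=0,i=9
  [26] ##.#. => #  t=0,i=19
  [25] ##..# => .  t=0,i=12
  [24] ##... => #  t=1,i=0
  [23] #.### => #  t=0,i=6
  [22] #.##. => .  t=0,i=10
  [21] #.#.# => .  t=0,i=0
  [20] #.#.. => #  t=1,i=8
  [19] #..## => .  t=0,i=13
  [18] #..#. => .  t=2,i=12
  [17] #...# => #  t=3,i=0
  [16] #.... => #  t=1,i=1
  [15] .#### => #  t=0,i=15
  [14] .###. => .  t=0,i=7
  [13] .##.# => .  t=1,i=6
  [12] .##.. => .  t=0,i=11
  [11] .#.## => #  t=0,i=5
  [10] .#.#. => .  t=0,i=1
  [9] .#..# => .  t=2,i=11
  [8] .#... => .  t=1,i=9
  [7] ..### => .  t=0,i=14
  [6] ..##. => #  t=1,i=5
  [5] ..#.# => #  t=4,i=9
  [4] ..#.. => .  t=2,i=13
  [3] ...## => .  t=1,i=4
  [2] ...#. => #  t=3,i=1
  [1] ....# => #  t=1,i=3
  [0] ..... => .  t=1,i=2
  bits 11100101100100111000100001100110 = 3851651174

3851651174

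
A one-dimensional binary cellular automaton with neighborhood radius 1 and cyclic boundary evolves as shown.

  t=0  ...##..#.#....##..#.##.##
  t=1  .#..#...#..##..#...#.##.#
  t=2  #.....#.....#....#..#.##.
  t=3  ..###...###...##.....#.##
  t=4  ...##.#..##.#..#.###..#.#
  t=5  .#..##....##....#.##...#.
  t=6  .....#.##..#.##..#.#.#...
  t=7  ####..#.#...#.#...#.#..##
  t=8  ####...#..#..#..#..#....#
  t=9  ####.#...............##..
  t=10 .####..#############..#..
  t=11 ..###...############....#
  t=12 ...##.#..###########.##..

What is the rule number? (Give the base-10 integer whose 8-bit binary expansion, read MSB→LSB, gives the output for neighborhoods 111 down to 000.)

225

  [7] ### => #  t=3,i=3
  [6] ##. => #  t=0,i=4
  [5] #.# => #  t=0,i=8
  [4] #.. => .  t=0,i=0
  [3] .## => .  t=0,i=3
  [2] .#. => .  t=0,i=7
  [1] ..# => .  t=0,i=2
  [0] ... => #  t=0,i=1
  bits 11100001 = 225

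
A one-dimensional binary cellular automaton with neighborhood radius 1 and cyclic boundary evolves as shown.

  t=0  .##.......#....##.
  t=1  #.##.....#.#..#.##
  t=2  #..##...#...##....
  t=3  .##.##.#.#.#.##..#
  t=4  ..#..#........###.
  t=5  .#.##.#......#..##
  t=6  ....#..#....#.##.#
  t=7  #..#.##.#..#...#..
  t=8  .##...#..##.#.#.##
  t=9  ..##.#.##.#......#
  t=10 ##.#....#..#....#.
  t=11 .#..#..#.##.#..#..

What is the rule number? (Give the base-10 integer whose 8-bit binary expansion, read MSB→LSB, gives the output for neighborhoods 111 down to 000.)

82

  [7] ### => .  t=1,i=17
  [6] ##. => #  t=0,i=2
  [5] #.# => .  t=1,i=1
  [4] #.. => #  t=0,i=3
  [3] .## => .  t=0,i=1
  [2] .#. => .  t=0,i=10
  [1] ..# => #  t=0,i=0
  [0] ... => .  t=0,i=4
  bits 01010010 = 82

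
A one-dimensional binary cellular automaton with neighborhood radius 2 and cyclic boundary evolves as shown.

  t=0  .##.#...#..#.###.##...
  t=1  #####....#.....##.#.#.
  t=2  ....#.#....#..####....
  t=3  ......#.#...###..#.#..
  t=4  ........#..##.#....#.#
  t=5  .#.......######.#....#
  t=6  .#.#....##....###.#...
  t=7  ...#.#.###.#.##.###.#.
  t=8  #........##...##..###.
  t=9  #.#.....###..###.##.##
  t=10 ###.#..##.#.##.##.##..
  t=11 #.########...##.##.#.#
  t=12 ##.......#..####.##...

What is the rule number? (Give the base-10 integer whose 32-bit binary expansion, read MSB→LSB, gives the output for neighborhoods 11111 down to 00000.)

  #####|.  b31=0 t=1,i=2
  ####.|.  b30=0 t=1,i=3
  ###.#|#  b29=1 t=0,i=15
  ###..|#  b28=1 t=1,i=4
  ##.##|#  b27=1 t=0,i=16
  ##.#.|#  b26=1 t=0,i=3
  ##..#|.  b25=0 t=3,i=15
  ##...|.  b24=0 t=0,i=19
  #.###|.  b23=0 t=0,i=13
  #.##.|.  b22=0 t=0,i=17
  #.#.#|.  b21=0 t=1,i=18
  #.#..|#  b20=1 t=0,i=4
  #..##|#  b19=1 t=2,i=13
  #..#.|.  b18=0 t=0,i=10
  #...#|.  b17=0 t=0,i=6
  #....|#  b16=1 t=0,i=20
  .####|.  b15=0 t=1,i=1
  .###.|.  b14=0 t=0,i=14
  .##.#|#  b13=1 t=0,i=2
  .##..|#  b12=1 t=0,i=18
  .#.##|.  b11=0 t=0,i=12
  .#.#.|.  b10=0 t=1,i=19
  .#..#|#  b9=1 t=0,i=9
  .#...|.  b8=0 t=0,i=5
  ..###|#  b7=1 t=2,i=14
  ..##.|#  b6=1 t=0,i=1
  ..#.#|.  b5=0 t=0,i=11
  ..#..|.  b4=0 t=0,i=8
  ...##|#  b3=1 t=0,i=0
  ...#.|.  b2=0 t=0,i=7
  ....#|.  b1=0 t=0,i=21
  .....|.  b0=0 t=1,i=12
  bits 00111100000110010011001011001000 = 1008284360

1008284360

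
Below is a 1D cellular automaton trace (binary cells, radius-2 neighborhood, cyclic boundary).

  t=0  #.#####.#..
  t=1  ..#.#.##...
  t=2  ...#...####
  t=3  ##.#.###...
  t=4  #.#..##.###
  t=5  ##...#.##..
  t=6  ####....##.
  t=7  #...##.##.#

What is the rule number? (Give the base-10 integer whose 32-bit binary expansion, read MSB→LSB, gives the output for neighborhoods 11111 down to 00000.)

2944619737

  ##### -> #   bit 31 = 1  t=0,i=4
  ####. -> .   bit 30 = 0  t=0,i=5
  ###.# -> #   bit 29 = 1  t=0,i=6
  ###.. -> .   bit 28 = 0  t=2,i=10
  ##.## -> #   bit 27 = 1  t=4,i=7
  ##.#. -> #   bit 26 = 1  t=0,i=7
  ##..# -> #   bit 25 = 1  t=5,i=9
  ##... -> #   bit 24 = 1  t=1,i=8
  #.### -> #   bit 23 = 1  t=0,i=2
  #.##. -> .   bit 22 = 0  t=1,i=6
  #.#.# -> .   bit 21 = 0  t=1,i=4
  #.#.. -> .   bit 20 = 0  t=0,i=8
  #..## -> .   bit 19 = 0  t=4,i=4
  #..#. -> .   bit 18 = 0  t=0,i=10
  #...# -> #   bit 17 = 1  t=2,i=1
  #.... -> #   bit 16 = 1  t=1,i=9
  .#### -> .   bit 15 = 0  t=0,i=3
  .###. -> #   bit 14 = 1  t=3,i=6
  .##.# -> .   bit 13 = 0  t=3,i=1
  .##.. -> #   bit 12 = 1  t=1,i=7
  .#.## -> .   bit 11 = 0  t=0,i=1
  .#.#. -> #   bit 10 = 1  t=1,i=3
  .#..# -> .   bit 9 = 0  t=0,i=9
  .#... -> .   bit 8 = 0  t=2,i=4
  ..### -> #   bit 7 = 1  t=2,i=7
  ..##. -> #   bit 6 = 1  t=3,i=0
  ..#.# -> .   bit 5 = 0  t=0,i=0
  ..#.. -> #   bit 4 = 1  t=2,i=3
  ...## -> #   bit 3 = 1  t=2,i=6
  ...#. -> .   bit 2 = 0  t=1,i=1
  ....# -> .   bit 1 = 0  t=1,i=0
  ..... -> #   bit 0 = 1  t=1,i=10
  bits 10101111100000110101010011011001 = 2944619737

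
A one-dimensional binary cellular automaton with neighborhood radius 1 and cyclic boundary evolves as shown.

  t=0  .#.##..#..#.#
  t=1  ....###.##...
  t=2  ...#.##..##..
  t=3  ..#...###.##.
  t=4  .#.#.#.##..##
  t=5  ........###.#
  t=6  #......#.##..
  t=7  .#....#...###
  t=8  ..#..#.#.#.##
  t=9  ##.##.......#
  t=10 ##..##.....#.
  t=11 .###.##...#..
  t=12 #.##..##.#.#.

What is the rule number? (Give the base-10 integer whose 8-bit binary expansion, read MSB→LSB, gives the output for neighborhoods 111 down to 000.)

  nb ###: next=#  (t=1,i=5, bit7=1)
  nb ##.: next=#  (t=0,i=4, bit6=1)
  nb #.#: next=.  (t=0,i=0, bit5=0)
  nb #..: next=#  (t=0,i=5, bit4=1)
  nb .##: next=.  (t=0,i=3, bit3=0)
  nb .#.: next=.  (t=0,i=1, bit2=0)
  nb ..#: next=#  (t=0,i=6, bit1=1)
  nb ...: next=.  (t=1,i=0, bit0=0)
  bits 11010010 = 210

210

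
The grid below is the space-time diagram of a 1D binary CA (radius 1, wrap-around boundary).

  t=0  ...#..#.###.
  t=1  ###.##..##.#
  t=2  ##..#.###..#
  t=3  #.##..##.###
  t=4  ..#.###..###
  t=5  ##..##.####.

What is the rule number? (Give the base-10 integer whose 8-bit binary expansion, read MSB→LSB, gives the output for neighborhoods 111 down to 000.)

155

  [7] ### => #  t=0,i=9
  [6] ##. => .  t=0,i=10
  [5] #.# => .  t=0,i=7
  [4] #.. => #  t=0,i=4
  [3] .## => #  t=0,i=8
  [2] .#. => .  t=0,i=3
  [1] ..# => #  t=0,i=2
  [0] ... => #  t=0,i=0
  bits 10011011 = 155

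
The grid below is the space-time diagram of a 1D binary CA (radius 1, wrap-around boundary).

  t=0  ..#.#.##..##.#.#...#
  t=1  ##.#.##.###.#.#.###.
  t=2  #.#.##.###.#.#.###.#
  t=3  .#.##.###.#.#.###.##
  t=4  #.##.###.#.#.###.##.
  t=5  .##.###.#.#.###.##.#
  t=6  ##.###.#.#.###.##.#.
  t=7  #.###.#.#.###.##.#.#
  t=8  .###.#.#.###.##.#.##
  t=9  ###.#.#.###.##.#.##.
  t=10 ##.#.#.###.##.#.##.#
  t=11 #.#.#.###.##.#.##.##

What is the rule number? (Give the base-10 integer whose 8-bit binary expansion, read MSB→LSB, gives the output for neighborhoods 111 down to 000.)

  ###|#  b7=1 t=1,i=9
  ##.|.  b6=0 t=0,i=7
  #.#|#  b5=1 t=0,i=3
  #..|#  b4=1 t=0,i=0
  .##|#  b3=1 t=0,i=6
  .#.|.  b2=0 t=0,i=2
  ..#|#  b1=1 t=0,i=1
  ...|#  b0=1 t=0,i=17
  bits 10111011 = 187

187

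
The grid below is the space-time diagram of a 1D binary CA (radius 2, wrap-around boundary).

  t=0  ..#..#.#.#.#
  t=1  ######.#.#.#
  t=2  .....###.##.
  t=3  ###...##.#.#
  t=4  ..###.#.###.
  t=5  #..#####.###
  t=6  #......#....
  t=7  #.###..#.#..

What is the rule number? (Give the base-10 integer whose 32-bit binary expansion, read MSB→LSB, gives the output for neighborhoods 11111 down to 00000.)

897010289

  #####|.  b31=0 t=1,i=1
  ####.|.  b30=0 t=1,i=4
  ###.#|#  b29=1 t=1,i=5
  ###..|#  b28=1 t=3,i=2
  ##.##|.  b27=0 t=2,i=8
  ##.#.|#  b26=1 t=1,i=6
  ##..#|.  b25=0 t=5,i=1
  ##...|#  b24=1 t=2,i=11
  #.###|.  b23=0 t=1,i=11
  #.##.|#  b22=1 t=2,i=9
  #.#.#|#  b21=1 t=0,i=7
  #.#..|#  b20=1 t=0,i=11
  #..##|.  b19=0 t=5,i=2
  #..#.|#  b18=1 t=0,i=1
  #...#|#  b17=1 t=3,i=4
  #....|#  b16=1 t=2,i=0
  .####|.  b15=0 t=1,i=0
  .###.|#  b14=1 t=2,i=6
  .##.#|.  b13=0 t=3,i=7
  .##..|.  b12=0 t=2,i=10
  .#.##|#  b11=1 t=1,i=10
  .#.#.|.  b10=0 t=0,i=6
  .#..#|#  b9=1 t=0,i=0
  .#...|.  b8=0 t=6,i=1
  ..###|.  b7=0 t=2,i=5
  ..##.|#  b6=1 t=3,i=6
  ..#.#|#  b5=1 t=0,i=5
  ..#..|#  b4=1 t=0,i=2
  ...##|.  b3=0 t=2,i=4
  ...#.|.  b2=0 t=6,i=6
  ....#|.  b1=0 t=2,i=3
  .....|#  b0=1 t=2,i=1
  bits 00110101011101110100101001110001 = 897010289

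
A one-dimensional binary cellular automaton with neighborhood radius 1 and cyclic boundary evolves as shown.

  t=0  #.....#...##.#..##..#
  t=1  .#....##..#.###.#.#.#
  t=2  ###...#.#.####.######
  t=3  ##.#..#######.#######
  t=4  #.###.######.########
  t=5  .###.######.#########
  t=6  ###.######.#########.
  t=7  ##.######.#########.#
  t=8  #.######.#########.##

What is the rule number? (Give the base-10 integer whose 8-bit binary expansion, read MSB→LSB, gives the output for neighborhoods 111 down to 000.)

188

  nb ###: next=#  (t=1,i=13, bit7=1)
  nb ##.: next=.  (t=0,i=0, bit6=0)
  nb #.#: next=#  (t=0,i=12, bit5=1)
  nb #..: next=#  (t=0,i=1, bit4=1)
  nb .##: next=#  (t=0,i=10, bit3=1)
  nb .#.: next=#  (t=0,i=6, bit2=1)
  nb ..#: next=.  (t=0,i=5, bit1=0)
  nb ...: next=.  (t=0,i=2, bit0=0)
  bits 10111100 = 188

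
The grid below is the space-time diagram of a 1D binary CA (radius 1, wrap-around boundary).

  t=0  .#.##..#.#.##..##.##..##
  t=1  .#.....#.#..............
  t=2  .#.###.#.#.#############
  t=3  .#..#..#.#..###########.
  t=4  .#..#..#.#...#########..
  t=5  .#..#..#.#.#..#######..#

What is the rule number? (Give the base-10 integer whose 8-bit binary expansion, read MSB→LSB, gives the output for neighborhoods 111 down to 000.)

133

  nb ###: next=#  (t=2,i=4, bit7=1)
  nb ##.: next=.  (t=0,i=4, bit6=0)
  nb #.#: next=.  (t=0,i=0, bit5=0)
  nb #..: next=.  (t=0,i=5, bit4=0)
  nb .##: next=.  (t=0,i=3, bit3=0)
  nb .#.: next=#  (t=0,i=1, bit2=1)
  nb ..#: next=.  (t=0,i=6, bit1=0)
  nb ...: next=#  (t=1,i=3, bit0=1)
  bits 10000101 = 133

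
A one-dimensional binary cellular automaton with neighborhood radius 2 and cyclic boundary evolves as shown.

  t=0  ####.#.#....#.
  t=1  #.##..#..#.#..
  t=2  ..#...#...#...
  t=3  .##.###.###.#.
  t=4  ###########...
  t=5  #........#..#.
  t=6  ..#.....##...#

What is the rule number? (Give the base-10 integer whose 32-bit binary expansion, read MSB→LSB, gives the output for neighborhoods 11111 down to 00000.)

1758160084

  nb #####: next=.  (t=4,i=2, bit31=0)
  nb ####.: next=#  (t=0,i=2, bit30=1)
  nb ###.#: next=#  (t=0,i=3, bit29=1)
  nb ###..: next=.  (t=4,i=10, bit28=0)
  nb ##.##: next=#  (t=3,i=3, bit27=1)
  nb ##.#.: next=.  (t=0,i=4, bit26=0)
  nb ##..#: next=.  (t=1,i=4, bit25=0)
  nb ##...: next=.  (t=4,i=11, bit24=0)
  nb #.###: next=#  (t=0,i=0, bit23=1)
  nb #.##.: next=#  (t=1,i=2, bit22=1)
  nb #.#.#: next=.  (t=0,i=5, bit21=0)
  nb #.#..: next=.  (t=0,i=7, bit20=0)
  nb #..##: next=#  (t=3,i=0, bit19=1)
  nb #..#.: next=.  (t=1,i=5, bit18=0)
  nb #...#: next=#  (t=2,i=4, bit17=1)
  nb #....: next=#  (t=0,i=9, bit16=1)
  nb .####: next=.  (t=0,i=1, bit15=0)
  nb .###.: next=#  (t=3,i=5, bit14=1)
  nb .##.#: next=#  (t=3,i=2, bit13=1)
  nb .##..: next=.  (t=1,i=3, bit12=0)
  nb .#.##: next=.  (t=0,i=13, bit11=0)
  nb .#.#.: next=#  (t=0,i=6, bit10=1)
  nb .#..#: next=.  (t=1,i=7, bit9=0)
  nb .#...: next=.  (t=0,i=8, bit8=0)
  nb ..###: next=#  (t=4,i=0, bit7=1)
  nb ..##.: next=#  (t=3,i=1, bit6=1)
  nb ..#.#: next=.  (t=0,i=12, bit5=0)
  nb ..#..: next=#  (t=1,i=6, bit4=1)
  nb ...##: next=.  (t=4,i=13, bit3=0)
  nb ...#.: next=#  (t=0,i=11, bit2=1)
  nb ....#: next=.  (t=0,i=10, bit1=0)
  nb .....: next=.  (t=2,i=13, bit0=0)
  bits 01101000110010110110010011010100 = 1758160084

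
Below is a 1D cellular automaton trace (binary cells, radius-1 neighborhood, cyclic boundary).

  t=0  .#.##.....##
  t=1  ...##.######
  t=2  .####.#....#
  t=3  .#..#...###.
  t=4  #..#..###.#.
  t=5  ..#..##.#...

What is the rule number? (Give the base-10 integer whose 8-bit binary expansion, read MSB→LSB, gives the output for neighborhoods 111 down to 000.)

75

  ###|.  b7=0 t=1,i=7
  ##.|#  b6=1 t=0,i=4
  #.#|.  b5=0 t=0,i=0
  #..|.  b4=0 t=0,i=5
  .##|#  b3=1 t=0,i=3
  .#.|.  b2=0 t=0,i=1
  ..#|#  b1=1 t=0,i=9
  ...|#  b0=1 t=0,i=6
  bits 01001011 = 75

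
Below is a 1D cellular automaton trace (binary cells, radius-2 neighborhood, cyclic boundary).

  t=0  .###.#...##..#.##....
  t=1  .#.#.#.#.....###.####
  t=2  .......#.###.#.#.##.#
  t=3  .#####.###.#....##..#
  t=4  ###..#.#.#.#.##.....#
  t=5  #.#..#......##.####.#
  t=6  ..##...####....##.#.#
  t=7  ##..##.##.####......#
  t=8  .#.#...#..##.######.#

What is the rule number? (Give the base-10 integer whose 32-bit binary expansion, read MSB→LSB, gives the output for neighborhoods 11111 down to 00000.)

  nb #####: next=.  (t=3,i=3, bit31=0)
  nb ####.: next=.  (t=1,i=19, bit30=0)
  nb ###.#: next=#  (t=0,i=3, bit29=1)
  nb ###..: next=#  (t=4,i=2, bit28=1)
  nb ##.##: next=.  (t=1,i=16, bit27=0)
  nb ##.#.: next=.  (t=0,i=4, bit26=0)
  nb ##..#: next=.  (t=0,i=11, bit25=0)
  nb ##...: next=#  (t=0,i=17, bit24=1)
  nb #.###: next=#  (t=1,i=17, bit23=1)
  nb #.##.: next=#  (t=0,i=15, bit22=1)
  nb #.#.#: next=.  (t=1,i=1, bit21=0)
  nb #.#..: next=#  (t=0,i=5, bit20=1)
  nb #..##: next=#  (t=6,i=1, bit19=1)
  nb #..#.: next=.  (t=0,i=12, bit18=0)
  nb #...#: next=#  (t=0,i=7, bit17=1)
  nb #....: next=#  (t=0,i=18, bit16=1)
  nb .####: next=#  (t=1,i=18, bit15=1)
  nb .###.: next=.  (t=0,i=2, bit14=0)
  nb .##.#: next=.  (t=2,i=18, bit13=0)
  nb .##..: next=.  (t=0,i=10, bit12=0)
  nb .#.##: next=#  (t=0,i=14, bit11=1)
  nb .#.#.: next=.  (t=1,i=2, bit10=0)
  nb .#..#: next=#  (t=5,i=3, bit9=1)
  nb .#...: next=.  (t=0,i=6, bit8=0)
  nb ..###: next=#  (t=0,i=1, bit7=1)
  nb ..##.: next=.  (t=0,i=9, bit6=0)
  nb ..#.#: next=#  (t=0,i=13, bit5=1)
  nb ..#..: next=.  (t=5,i=5, bit4=0)
  nb ...##: next=.  (t=0,i=0, bit3=0)
  nb ...#.: next=.  (t=2,i=6, bit2=0)
  nb ....#: next=#  (t=0,i=20, bit1=1)
  nb .....: next=#  (t=0,i=19, bit0=1)
  bits 00110001110110111000101010100011 = 836471459

836471459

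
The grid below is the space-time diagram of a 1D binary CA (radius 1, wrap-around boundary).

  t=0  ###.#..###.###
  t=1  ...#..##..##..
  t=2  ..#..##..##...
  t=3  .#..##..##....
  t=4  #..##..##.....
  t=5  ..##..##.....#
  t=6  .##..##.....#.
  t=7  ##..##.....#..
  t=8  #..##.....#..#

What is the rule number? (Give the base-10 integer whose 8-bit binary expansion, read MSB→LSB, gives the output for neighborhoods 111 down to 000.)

42

  nb ###: next=.  (t=0,i=0, bit7=0)
  nb ##.: next=.  (t=0,i=2, bit6=0)
  nb #.#: next=#  (t=0,i=3, bit5=1)
  nb #..: next=.  (t=0,i=5, bit4=0)
  nb .##: next=#  (t=0,i=7, bit3=1)
  nb .#.: next=.  (t=0,i=4, bit2=0)
  nb ..#: next=#  (t=0,i=6, bit1=1)
  nb ...: next=.  (t=1,i=0, bit0=0)
  bits 00101010 = 42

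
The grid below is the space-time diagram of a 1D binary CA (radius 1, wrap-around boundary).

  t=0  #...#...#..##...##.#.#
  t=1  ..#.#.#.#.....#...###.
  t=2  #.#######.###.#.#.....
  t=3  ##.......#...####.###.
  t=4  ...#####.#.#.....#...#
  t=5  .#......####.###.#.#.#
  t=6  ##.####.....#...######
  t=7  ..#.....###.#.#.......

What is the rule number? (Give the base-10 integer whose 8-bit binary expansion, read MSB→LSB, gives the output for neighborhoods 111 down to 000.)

  [7] ### => .  t=1,i=19
  [6] ##. => .  t=0,i=0
  [5] #.# => #  t=0,i=18
  [4] #.. => .  t=0,i=1
  [3] .## => .  t=0,i=11
  [2] .#. => #  t=0,i=4
  [1] ..# => .  t=0,i=3
  [0] ... => #  t=0,i=2
  bits 00100101 = 37

37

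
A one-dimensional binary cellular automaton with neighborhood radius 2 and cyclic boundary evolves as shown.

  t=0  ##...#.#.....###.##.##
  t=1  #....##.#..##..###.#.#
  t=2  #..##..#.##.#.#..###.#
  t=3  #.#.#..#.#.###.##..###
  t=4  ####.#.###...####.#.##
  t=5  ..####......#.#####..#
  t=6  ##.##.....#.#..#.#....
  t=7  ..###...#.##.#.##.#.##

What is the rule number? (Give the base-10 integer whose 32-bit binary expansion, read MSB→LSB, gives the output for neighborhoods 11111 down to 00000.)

  #####|.  b31=0 t=4,i=0
  ####.|#  b30=1 t=0,i=0
  ###.#|#  b29=1 t=0,i=15
  ###..|.  b28=0 t=0,i=1
  ##.##|#  b27=1 t=0,i=16
  ##.#.|#  b26=1 t=1,i=7
  ##..#|.  b25=0 t=1,i=13
  ##...|.  b24=0 t=0,i=2
  #.###|.  b23=0 t=0,i=20
  #.##.|#  b22=1 t=0,i=17
  #.#.#|#  b21=1 t=1,i=19
  #.#..|.  b20=0 t=0,i=7
  #..##|#  b19=1 t=1,i=10
  #..#.|.  b18=0 t=2,i=6
  #...#|.  b17=0 t=0,i=3
  #....|.  b16=0 t=0,i=9
  .####|#  b15=1 t=0,i=21
  .###.|.  b14=0 t=0,i=14
  .##.#|.  b13=0 t=0,i=18
  .##..|#  b12=1 t=1,i=0
  .#.##|.  b11=0 t=1,i=20
  .#.#.|#  b10=1 t=0,i=6
  .#..#|#  b9=1 t=1,i=9
  .#...|#  b8=1 t=0,i=8
  ..###|.  b7=0 t=0,i=13
  ..##.|.  b6=0 t=1,i=5
  ..#.#|#  b5=1 t=0,i=5
  ..#..|.  b4=0 t=5,i=21
  ...##|#  b3=1 t=0,i=12
  ...#.|.  b2=0 t=0,i=4
  ....#|#  b1=1 t=0,i=11
  .....|.  b0=0 t=0,i=10
  bits 01101100011010001001011100101010 = 1818793770

1818793770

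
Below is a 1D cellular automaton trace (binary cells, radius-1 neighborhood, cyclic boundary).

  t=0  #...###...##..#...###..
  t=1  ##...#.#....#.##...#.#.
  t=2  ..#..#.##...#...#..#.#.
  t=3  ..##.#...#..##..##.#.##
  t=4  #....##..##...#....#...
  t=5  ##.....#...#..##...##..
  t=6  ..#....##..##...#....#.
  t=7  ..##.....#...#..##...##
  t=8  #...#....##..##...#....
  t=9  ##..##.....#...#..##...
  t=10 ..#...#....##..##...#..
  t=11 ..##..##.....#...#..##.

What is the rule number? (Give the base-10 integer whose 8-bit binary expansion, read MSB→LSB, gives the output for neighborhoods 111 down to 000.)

  ### -> #   bit 7 = 1  t=0,i=5
  ##. -> .   bit 6 = 0  t=0,i=6
  #.# -> .   bit 5 = 0  t=1,i=6
  #.. -> #   bit 4 = 1  t=0,i=1
  .## -> .   bit 3 = 0  t=0,i=4
  .#. -> #   bit 2 = 1  t=0,i=0
  ..# -> .   bit 1 = 0  t=0,i=3
  ... -> .   bit 0 = 0  t=0,i=2
  bits 10010100 = 148

148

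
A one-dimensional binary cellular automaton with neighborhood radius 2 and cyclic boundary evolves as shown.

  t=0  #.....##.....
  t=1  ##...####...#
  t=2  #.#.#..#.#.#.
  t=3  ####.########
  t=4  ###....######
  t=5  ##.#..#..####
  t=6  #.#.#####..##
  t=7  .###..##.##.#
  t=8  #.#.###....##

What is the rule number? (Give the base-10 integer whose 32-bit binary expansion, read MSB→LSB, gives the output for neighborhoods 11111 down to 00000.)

  ##### -> #   bit 31 = 1  t=3,i=0
  ####. -> #   bit 30 = 1  t=1,i=7
  ###.# -> .   bit 29 = 0  t=3,i=3
  ###.. -> .   bit 28 = 0  t=1,i=1
  ##.## -> .   bit 27 = 0  t=3,i=4
  ##.#. -> #   bit 26 = 1  t=5,i=2
  ##..# -> #   bit 25 = 1  t=6,i=9
  ##... -> #   bit 24 = 1  t=0,i=8
  #.### -> .   bit 23 = 0  t=3,i=5
  #.##. -> .   bit 22 = 0  t=7,i=9
  #.#.# -> #   bit 21 = 1  t=2,i=0
  #.#.. -> .   bit 20 = 0  t=2,i=4
  #..## -> #   bit 19 = 1  t=5,i=8
  #..#. -> #   bit 18 = 1  t=2,i=6
  #...# -> .   bit 17 = 0  t=1,i=3
  #.... -> .   bit 16 = 0  t=0,i=2
  .#### -> .   bit 15 = 0  t=1,i=6
  .###. -> #   bit 14 = 1  t=1,i=0
  .##.# -> .   bit 13 = 0  t=7,i=7
  .##.. -> #   bit 12 = 1  t=0,i=7
  .#.## -> #   bit 11 = 1  t=6,i=3
  .#.#. -> #   bit 10 = 1  t=2,i=1
  .#..# -> #   bit 9 = 1  t=2,i=5
  .#... -> #   bit 8 = 1  t=0,i=1
  ..### -> .   bit 7 = 0  t=1,i=5
  ..##. -> #   bit 6 = 1  t=0,i=6
  ..#.# -> #   bit 5 = 1  t=2,i=7
  ..#.. -> #   bit 4 = 1  t=0,i=0
  ...## -> #   bit 3 = 1  t=0,i=5
  ...#. -> #   bit 2 = 1  t=0,i=12
  ....# -> .   bit 1 = 0  t=0,i=4
  ..... -> .   bit 0 = 0  t=0,i=3
  bits 11000111001011000101111101111100 = 3341574012

3341574012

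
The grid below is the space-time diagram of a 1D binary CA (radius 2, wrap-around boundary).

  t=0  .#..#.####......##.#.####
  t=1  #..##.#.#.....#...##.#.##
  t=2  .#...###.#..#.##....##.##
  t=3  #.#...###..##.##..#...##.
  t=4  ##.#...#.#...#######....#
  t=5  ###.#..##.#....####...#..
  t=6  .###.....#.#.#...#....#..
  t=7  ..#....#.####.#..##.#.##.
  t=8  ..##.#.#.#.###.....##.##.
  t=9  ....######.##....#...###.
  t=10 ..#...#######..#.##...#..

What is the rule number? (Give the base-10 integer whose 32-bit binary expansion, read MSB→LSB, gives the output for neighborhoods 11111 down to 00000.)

  ##### -> #   bit 31 = 1  t=4,i=15
  ####. -> #   bit 30 = 1  t=0,i=8
  ###.# -> #   bit 29 = 1  t=0,i=24
  ###.. -> .   bit 28 = 0  t=0,i=9
  ##.## -> #   bit 27 = 1  t=2,i=22
  ##.#. -> #   bit 26 = 1  t=0,i=0
  ##..# -> #   bit 25 = 1  t=1,i=1
  ##... -> .   bit 24 = 0  t=0,i=10
  #.### -> #   bit 23 = 1  t=0,i=6
  #.##. -> #   bit 22 = 1  t=2,i=14
  #.#.# -> #   bit 21 = 1  t=0,i=19
  #.#.. -> .   bit 20 = 0  t=0,i=1
  #..## -> .   bit 19 = 0  t=1,i=2
  #..#. -> #   bit 18 = 1  t=0,i=3
  #...# -> .   bit 17 = 0  t=1,i=16
  #.... -> .   bit 16 = 0  t=0,i=11
  .#### -> .   bit 15 = 0  t=0,i=7
  .###. -> #   bit 14 = 1  t=1,i=24
  .##.# -> .   bit 13 = 0  t=0,i=17
  .##.. -> #   bit 12 = 1  t=2,i=15
  .#.## -> .   bit 11 = 0  t=0,i=5
  .#.#. -> #   bit 10 = 1  t=1,i=7
  .#..# -> .   bit 9 = 0  t=0,i=2
  .#... -> #   bit 8 = 1  t=1,i=9
  ..### -> .   bit 7 = 0  t=2,i=5
  ..##. -> .   bit 6 = 0  t=0,i=16
  ..#.# -> #   bit 5 = 1  t=0,i=4
  ..#.. -> #   bit 4 = 1  t=1,i=14
  ...## -> .   bit 3 = 0  t=0,i=15
  ...#. -> .   bit 2 = 0  t=1,i=13
  ....# -> #   bit 1 = 1  t=0,i=14
  ..... -> .   bit 0 = 0  t=0,i=12
  bits 11101110111001000101010100110010 = 4007941426

4007941426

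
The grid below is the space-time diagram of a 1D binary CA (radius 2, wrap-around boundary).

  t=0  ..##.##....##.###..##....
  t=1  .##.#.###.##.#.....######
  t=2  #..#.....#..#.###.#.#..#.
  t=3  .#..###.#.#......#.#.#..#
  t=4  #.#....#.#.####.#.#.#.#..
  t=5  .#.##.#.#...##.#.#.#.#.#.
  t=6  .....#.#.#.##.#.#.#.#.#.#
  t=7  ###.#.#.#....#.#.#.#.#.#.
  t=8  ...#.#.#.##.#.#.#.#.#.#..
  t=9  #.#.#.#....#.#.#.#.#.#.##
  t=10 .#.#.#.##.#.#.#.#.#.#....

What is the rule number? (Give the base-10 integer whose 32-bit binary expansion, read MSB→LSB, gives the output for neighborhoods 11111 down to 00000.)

  [31] ##### => .  t=1,i=21
  [30] ####. => #  t=1,i=23
  [29] ###.# => .  t=1,i=8
  [28] ###.. => .  t=0,i=16
  [27] ##.## => #  t=0,i=4
  [26] ##.#. => #  t=1,i=3
  [25] ##..# => .  t=0,i=17
  [24] ##... => #  t=0,i=7
  [23] #.### => .  t=0,i=14
  [22] #.##. => .  t=0,i=5
  [21] #.#.# => .  t=1,i=4
  [20] #.#.. => .  t=1,i=13
  [19] #..## => .  t=0,i=18
  [18] #..#. => .  t=2,i=2
  [17] #...# => .  t=5,i=10
  [16] #.... => #  t=0,i=8
  [15] .#### => #  t=1,i=20
  [14] .###. => .  t=0,i=15
  [13] .##.# => .  t=0,i=3
  [12] .##.. => #  t=0,i=6
  [11] .#.## => .  t=1,i=5
  [10] .#.#. => #  t=2,i=19
  [9] .#..# => #  t=2,i=1
  [8] .#... => #  t=1,i=14
  [7] ..### => .  t=1,i=19
  [6] ..##. => #  t=0,i=2
  [5] ..#.# => .  t=2,i=12
  [4] ..#.. => .  t=2,i=3
  [3] ...## => #  t=0,i=1
  [2] ...#. => #  t=2,i=8
  [1] ....# => .  t=0,i=0
  [0] ..... => #  t=0,i=23
  bits 01001101000000011001011101001101 = 1291949901

1291949901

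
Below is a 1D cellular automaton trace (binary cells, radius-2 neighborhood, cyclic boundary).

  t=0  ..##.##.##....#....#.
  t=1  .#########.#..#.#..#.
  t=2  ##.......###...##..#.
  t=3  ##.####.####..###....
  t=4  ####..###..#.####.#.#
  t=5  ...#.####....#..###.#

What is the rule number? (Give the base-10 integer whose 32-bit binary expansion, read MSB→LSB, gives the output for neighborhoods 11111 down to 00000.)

  [31] ##### => .  t=1,i=3
  [30] ####. => .  t=1,i=8
  [29] ###.# => #  t=1,i=9
  [28] ###.. => #  t=2,i=11
  [27] ##.## => #  t=0,i=4
  [26] ##.#. => #  t=1,i=10
  [25] ##..# => .  t=2,i=17
  [24] ##... => .  t=0,i=10
  [23] #.### => #  t=3,i=3
  [22] #.##. => #  t=0,i=5
  [21] #.#.# => #  t=4,i=18
  [20] #.#.. => #  t=1,i=11
  [19] #..## => #  t=1,i=0
  [18] #..#. => .  t=1,i=13
  [17] #...# => .  t=0,i=0
  [16] #.... => #  t=0,i=11
  [15] .#### => .  t=1,i=2
  [14] .###. => #  t=2,i=10
  [13] .##.# => #  t=0,i=3
  [12] .##.. => #  t=0,i=9
  [11] .#.## => .  t=2,i=20
  [10] .#.#. => #  t=1,i=15
  [9] .#..# => .  t=1,i=12
  [8] .#... => .  t=0,i=15
  [7] ..### => #  t=1,i=1
  [6] ..##. => #  t=0,i=2
  [5] ..#.# => .  t=1,i=14
  [4] ..#.. => #  t=0,i=14
  [3] ...## => #  t=0,i=1
  [2] ...#. => .  t=0,i=13
  [1] ....# => .  t=0,i=12
  [0] ..... => #  t=2,i=4
  bits 00111100111110010111010011011001 = 1022981337

1022981337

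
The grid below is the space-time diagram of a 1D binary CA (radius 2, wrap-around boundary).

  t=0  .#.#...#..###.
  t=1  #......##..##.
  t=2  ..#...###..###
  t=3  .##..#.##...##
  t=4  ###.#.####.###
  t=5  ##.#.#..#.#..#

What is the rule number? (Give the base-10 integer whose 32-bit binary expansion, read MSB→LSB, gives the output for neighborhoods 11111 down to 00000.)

  ##### -> #   bit 31 = 1  t=4,i=0
  ####. -> #   bit 30 = 1  t=4,i=1
  ###.# -> .   bit 29 = 0  t=4,i=2
  ###.. -> #   bit 28 = 1  t=0,i=12
  ##.## -> #   bit 27 = 1  t=3,i=0
  ##.#. -> #   bit 26 = 1  t=1,i=13
  ##..# -> .   bit 25 = 0  t=0,i=13
  ##... -> #   bit 24 = 1  t=3,i=9
  #.### -> .   bit 23 = 0  t=4,i=6
  #.##. -> #   bit 22 = 1  t=3,i=1
  #.#.# -> .   bit 21 = 0  t=4,i=4
  #.#.. -> .   bit 20 = 0  t=0,i=3
  #..## -> .   bit 19 = 0  t=0,i=9
  #..#. -> #   bit 18 = 1  t=0,i=0
  #...# -> .   bit 17 = 0  t=0,i=5
  #.... -> #   bit 16 = 1  t=1,i=2
  .#### -> .   bit 15 = 0  t=4,i=7
  .###. -> #   bit 14 = 1  t=0,i=11
  .##.# -> #   bit 13 = 1  t=1,i=12
  .##.. -> #   bit 12 = 1  t=1,i=8
  .#.## -> #   bit 11 = 1  t=3,i=6
  .#.#. -> .   bit 10 = 0  t=0,i=2
  .#..# -> #   bit 9 = 1  t=0,i=8
  .#... -> .   bit 8 = 0  t=0,i=4
  ..### -> .   bit 7 = 0  t=0,i=10
  ..##. -> #   bit 6 = 1  t=1,i=7
  ..#.# -> .   bit 5 = 0  t=0,i=1
  ..#.. -> #   bit 4 = 1  t=0,i=7
  ...## -> #   bit 3 = 1  t=1,i=6
  ...#. -> .   bit 2 = 0  t=0,i=6
  ....# -> .   bit 1 = 0  t=1,i=5
  ..... -> .   bit 0 = 0  t=1,i=3
  bits 11011101010001010111101001011000 = 3712318040

3712318040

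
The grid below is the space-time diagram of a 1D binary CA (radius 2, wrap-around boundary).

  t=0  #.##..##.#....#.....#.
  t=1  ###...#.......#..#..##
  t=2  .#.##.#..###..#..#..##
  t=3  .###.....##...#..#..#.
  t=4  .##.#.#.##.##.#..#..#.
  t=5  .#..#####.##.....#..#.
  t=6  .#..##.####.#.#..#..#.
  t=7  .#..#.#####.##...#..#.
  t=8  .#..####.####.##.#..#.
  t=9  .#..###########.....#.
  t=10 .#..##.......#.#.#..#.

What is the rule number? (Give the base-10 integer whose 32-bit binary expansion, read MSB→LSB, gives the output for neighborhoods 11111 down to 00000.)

1776471289

  ##### -> .   bit 31 = 0  t=1,i=0
  ####. -> #   bit 30 = 1  t=1,i=1
  ###.# -> #   bit 29 = 1  t=5,i=8
  ###.. -> .   bit 28 = 0  t=1,i=2
  ##.## -> #   bit 27 = 1  t=4,i=10
  ##.#. -> .   bit 26 = 0  t=0,i=8
  ##..# -> .   bit 25 = 0  t=0,i=4
  ##... -> #   bit 24 = 1  t=1,i=3
  #.### -> #   bit 23 = 1  t=6,i=7
  #.##. -> #   bit 22 = 1  t=0,i=2
  #.#.# -> #   bit 21 = 1  t=0,i=0
  #.#.. -> .   bit 20 = 0  t=0,i=9
  #..## -> .   bit 19 = 0  t=0,i=5
  #..#. -> .   bit 18 = 0  t=1,i=16
  #...# -> #   bit 17 = 1  t=1,i=4
  #.... -> .   bit 16 = 0  t=0,i=11
  .#### -> #   bit 15 = 1  t=1,i=21
  .###. -> #   bit 14 = 1  t=2,i=10
  .##.# -> .   bit 13 = 0  t=0,i=7
  .##.. -> .   bit 12 = 0  t=0,i=3
  .#.## -> #   bit 11 = 1  t=0,i=1
  .#.#. -> #   bit 10 = 1  t=0,i=21
  .#..# -> .   bit 9 = 0  t=1,i=15
  .#... -> .   bit 8 = 0  t=0,i=10
  ..### -> #   bit 7 = 1  t=1,i=20
  ..##. -> #   bit 6 = 1  t=0,i=6
  ..#.# -> #   bit 5 = 1  t=0,i=20
  ..#.. -> #   bit 4 = 1  t=0,i=14
  ...## -> #   bit 3 = 1  t=3,i=8
  ...#. -> .   bit 2 = 0  t=0,i=13
  ....# -> .   bit 1 = 0  t=0,i=12
  ..... -> #   bit 0 = 1  t=0,i=17
  bits 01101001111000101100110011111001 = 1776471289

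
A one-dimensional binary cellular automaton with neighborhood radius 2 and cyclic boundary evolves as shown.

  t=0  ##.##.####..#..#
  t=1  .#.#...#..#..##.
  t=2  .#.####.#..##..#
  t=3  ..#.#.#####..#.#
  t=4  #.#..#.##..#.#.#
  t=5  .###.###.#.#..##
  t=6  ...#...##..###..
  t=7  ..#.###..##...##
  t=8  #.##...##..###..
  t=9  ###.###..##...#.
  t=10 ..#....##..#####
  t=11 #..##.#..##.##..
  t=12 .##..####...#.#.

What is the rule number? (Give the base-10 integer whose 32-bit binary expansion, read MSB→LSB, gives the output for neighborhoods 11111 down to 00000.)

2807794476

  #####|#  b31=1 t=3,i=8
  ####.|.  b30=0 t=0,i=8
  ###.#|#  b29=1 t=0,i=1
  ###..|.  b28=0 t=0,i=9
  ##.##|.  b27=0 t=0,i=2
  ##.#.|#  b26=1 t=2,i=7
  ##..#|#  b25=1 t=0,i=10
  ##...|#  b24=1 t=6,i=14
  #.###|.  b23=0 t=0,i=6
  #.##.|#  b22=1 t=0,i=3
  #.#.#|.  b21=0 t=2,i=1
  #.#..|#  b20=1 t=1,i=3
  #..##|#  b19=1 t=0,i=14
  #..#.|.  b18=0 t=0,i=11
  #...#|#  b17=1 t=1,i=5
  #....|#  b16=1 t=6,i=15
  .####|#  b15=1 t=0,i=7
  .###.|.  b14=0 t=0,i=0
  .##.#|.  b13=0 t=0,i=4
  .##..|.  b12=0 t=1,i=14
  .#.##|#  b11=1 t=2,i=2
  .#.#.|.  b10=0 t=1,i=2
  .#..#|#  b9=1 t=0,i=13
  .#...|#  b8=1 t=1,i=4
  ..###|.  b7=0 t=0,i=15
  ..##.|.  b6=0 t=1,i=13
  ..#.#|#  b5=1 t=1,i=1
  ..#..|.  b4=0 t=0,i=12
  ...##|#  b3=1 t=6,i=6
  ...#.|#  b2=1 t=1,i=6
  ....#|.  b1=0 t=6,i=1
  .....|.  b0=0 t=6,i=0
  bits 10100111010110111000101100101100 = 2807794476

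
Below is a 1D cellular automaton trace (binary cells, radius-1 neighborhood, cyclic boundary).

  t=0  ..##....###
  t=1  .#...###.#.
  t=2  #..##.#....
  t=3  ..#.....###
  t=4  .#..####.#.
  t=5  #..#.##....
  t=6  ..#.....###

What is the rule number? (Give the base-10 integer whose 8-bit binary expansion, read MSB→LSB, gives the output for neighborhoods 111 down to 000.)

  nb ###: next=#  (t=0,i=9, bit7=1)
  nb ##.: next=.  (t=0,i=3, bit6=0)
  nb #.#: next=.  (t=1,i=8, bit5=0)
  nb #..: next=.  (t=0,i=0, bit4=0)
  nb .##: next=.  (t=0,i=2, bit3=0)
  nb .#.: next=.  (t=1,i=1, bit2=0)
  nb ..#: next=#  (t=0,i=1, bit1=1)
  nb ...: next=#  (t=0,i=5, bit0=1)
  bits 10000011 = 131

131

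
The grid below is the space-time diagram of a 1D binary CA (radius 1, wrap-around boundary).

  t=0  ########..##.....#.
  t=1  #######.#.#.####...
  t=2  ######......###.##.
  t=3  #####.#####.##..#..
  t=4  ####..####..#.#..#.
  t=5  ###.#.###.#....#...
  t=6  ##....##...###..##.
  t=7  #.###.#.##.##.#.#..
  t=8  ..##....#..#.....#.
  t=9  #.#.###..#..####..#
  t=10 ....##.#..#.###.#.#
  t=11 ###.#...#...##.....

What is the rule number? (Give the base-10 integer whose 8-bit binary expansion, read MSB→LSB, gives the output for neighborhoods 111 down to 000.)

  [7] ### => #  t=0,i=1
  [6] ##. => .  t=0,i=7
  [5] #.# => .  t=0,i=18
  [4] #.. => #  t=0,i=8
  [3] .## => #  t=0,i=0
  [2] .#. => .  t=0,i=17
  [1] ..# => .  t=0,i=9
  [0] ... => #  t=0,i=13
  bits 10011001 = 153

153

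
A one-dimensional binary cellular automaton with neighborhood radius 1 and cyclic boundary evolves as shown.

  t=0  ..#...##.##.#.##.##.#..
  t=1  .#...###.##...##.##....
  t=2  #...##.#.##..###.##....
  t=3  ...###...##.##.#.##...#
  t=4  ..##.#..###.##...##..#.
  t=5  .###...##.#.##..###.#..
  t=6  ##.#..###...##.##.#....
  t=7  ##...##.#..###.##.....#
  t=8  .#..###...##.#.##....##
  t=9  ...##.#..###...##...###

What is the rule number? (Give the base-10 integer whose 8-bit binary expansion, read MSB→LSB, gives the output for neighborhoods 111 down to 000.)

  nb ###: next=.  (t=1,i=6, bit7=0)
  nb ##.: next=#  (t=0,i=7, bit6=1)
  nb #.#: next=.  (t=0,i=8, bit5=0)
  nb #..: next=.  (t=0,i=3, bit4=0)
  nb .##: next=#  (t=0,i=6, bit3=1)
  nb .#.: next=.  (t=0,i=2, bit2=0)
  nb ..#: next=#  (t=0,i=1, bit1=1)
  nb ...: next=.  (t=0,i=0, bit0=0)
  bits 01001010 = 74

74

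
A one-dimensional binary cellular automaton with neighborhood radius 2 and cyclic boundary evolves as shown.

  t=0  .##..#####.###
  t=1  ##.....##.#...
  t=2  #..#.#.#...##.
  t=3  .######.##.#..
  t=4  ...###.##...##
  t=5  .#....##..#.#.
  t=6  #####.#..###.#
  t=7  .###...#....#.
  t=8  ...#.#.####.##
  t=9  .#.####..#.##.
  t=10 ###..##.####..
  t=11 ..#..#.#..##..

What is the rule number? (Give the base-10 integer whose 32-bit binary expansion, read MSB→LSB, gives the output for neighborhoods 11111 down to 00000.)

3630632818

  ##### -> #   bit 31 = 1  t=0,i=7
  ####. -> #   bit 30 = 1  t=0,i=8
  ###.# -> .   bit 29 = 0  t=0,i=9
  ###.. -> #   bit 28 = 1  t=7,i=3
  ##.## -> #   bit 27 = 1  t=0,i=0
  ##.#. -> .   bit 26 = 0  t=1,i=9
  ##..# -> .   bit 25 = 0  t=0,i=3
  ##... -> .   bit 24 = 0  t=1,i=2
  #.### -> .   bit 23 = 0  t=0,i=11
  #.##. -> #   bit 22 = 1  t=0,i=1
  #.#.# -> #   bit 21 = 1  t=2,i=5
  #.#.. -> .   bit 20 = 0  t=1,i=10
  #..## -> .   bit 19 = 0  t=0,i=4
  #..#. -> #   bit 18 = 1  t=2,i=2
  #...# -> #   bit 17 = 1  t=1,i=12
  #.... -> #   bit 16 = 1  t=1,i=3
  .#### -> .   bit 15 = 0  t=0,i=6
  .###. -> .   bit 14 = 0  t=0,i=12
  .##.# -> .   bit 13 = 0  t=1,i=8
  .##.. -> .   bit 12 = 0  t=0,i=2
  .#.## -> #   bit 11 = 1  t=8,i=6
  .#.#. -> #   bit 10 = 1  t=2,i=4
  .#..# -> #   bit 9 = 1  t=2,i=1
  .#... -> #   bit 8 = 1  t=1,i=11
  ..### -> .   bit 7 = 0  t=0,i=5
  ..##. -> #   bit 6 = 1  t=1,i=0
  ..#.# -> #   bit 5 = 1  t=2,i=3
  ..#.. -> #   bit 4 = 1  t=5,i=1
  ...## -> .   bit 3 = 0  t=1,i=6
  ...#. -> .   bit 2 = 0  t=7,i=6
  ....# -> #   bit 1 = 1  t=1,i=5
  ..... -> .   bit 0 = 0  t=1,i=4
  bits 11011000011001110000111101110010 = 3630632818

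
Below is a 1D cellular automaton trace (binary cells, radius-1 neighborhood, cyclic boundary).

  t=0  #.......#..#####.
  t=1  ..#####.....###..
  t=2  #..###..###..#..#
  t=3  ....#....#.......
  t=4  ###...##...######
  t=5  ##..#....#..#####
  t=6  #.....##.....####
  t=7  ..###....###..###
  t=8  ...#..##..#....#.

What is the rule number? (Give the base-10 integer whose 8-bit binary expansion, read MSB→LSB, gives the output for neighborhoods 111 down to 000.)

129

  ### -> #   bit 7 = 1  t=0,i=12
  ##. -> .   bit 6 = 0  t=0,i=15
  #.# -> .   bit 5 = 0  t=0,i=16
  #.. -> .   bit 4 = 0  t=0,i=1
  .## -> .   bit 3 = 0  t=0,i=11
  .#. -> .   bit 2 = 0  t=0,i=0
  ..# -> .   bit 1 = 0  t=0,i=7
  ... -> #   bit 0 = 1  t=0,i=2
  bits 10000001 = 129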